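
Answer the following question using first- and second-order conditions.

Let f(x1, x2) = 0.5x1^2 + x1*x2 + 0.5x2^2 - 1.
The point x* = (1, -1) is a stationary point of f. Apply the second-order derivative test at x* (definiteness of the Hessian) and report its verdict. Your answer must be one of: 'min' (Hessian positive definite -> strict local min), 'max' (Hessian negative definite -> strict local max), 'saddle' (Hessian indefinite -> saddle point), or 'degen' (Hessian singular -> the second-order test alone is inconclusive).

Compute the Hessian H = grad^2 f:
  H = [[1, 1], [1, 1]]
Verify stationarity: grad f(x*) = H x* + g = (0, 0).
Eigenvalues of H: 0, 2.
H has a zero eigenvalue (singular; positive semidefinite but not definite), so H is neither positive definite, negative definite, nor indefinite. The second-order test alone is inconclusive -> degen.
(Indeed, f is constant along the null direction of H through x*, so x* is not a strict local extremum.)

degen


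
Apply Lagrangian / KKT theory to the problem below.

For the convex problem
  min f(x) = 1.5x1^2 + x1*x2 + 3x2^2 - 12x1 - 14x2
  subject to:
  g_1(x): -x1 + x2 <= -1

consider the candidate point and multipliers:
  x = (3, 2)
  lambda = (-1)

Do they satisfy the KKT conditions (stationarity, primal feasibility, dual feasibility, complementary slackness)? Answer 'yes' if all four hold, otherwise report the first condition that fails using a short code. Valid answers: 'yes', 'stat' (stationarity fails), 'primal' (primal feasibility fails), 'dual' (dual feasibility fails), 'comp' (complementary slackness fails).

Gradient of f: grad f(x) = Q x + c = (-1, 1)
Constraint values g_i(x) = a_i^T x - b_i:
  g_1((3, 2)) = 0
Stationarity residual: grad f(x) + sum_i lambda_i a_i = (0, 0)
  -> stationarity OK
Primal feasibility (all g_i <= 0): OK
Dual feasibility (all lambda_i >= 0): FAILS
Complementary slackness (lambda_i * g_i(x) = 0 for all i): OK

Verdict: the first failing condition is dual_feasibility -> dual.

dual


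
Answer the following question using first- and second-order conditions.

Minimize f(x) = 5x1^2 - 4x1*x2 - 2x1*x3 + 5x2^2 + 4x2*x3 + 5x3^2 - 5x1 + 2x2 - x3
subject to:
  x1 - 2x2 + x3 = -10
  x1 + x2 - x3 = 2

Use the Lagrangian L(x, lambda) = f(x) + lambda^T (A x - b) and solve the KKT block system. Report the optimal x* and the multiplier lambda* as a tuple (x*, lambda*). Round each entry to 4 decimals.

Form the Lagrangian:
  L(x, lambda) = (1/2) x^T Q x + c^T x + lambda^T (A x - b)
Stationarity (grad_x L = 0): Q x + c + A^T lambda = 0.
Primal feasibility: A x = b.

This gives the KKT block system:
  [ Q   A^T ] [ x     ]   [-c ]
  [ A    0  ] [ lambda ] = [ b ]

Solving the linear system:
  x*      = (-2.725, 2.55, -2.175)
  lambda* = (22.6, 15.5)
  f(x*)   = 107.95

x* = (-2.725, 2.55, -2.175), lambda* = (22.6, 15.5)


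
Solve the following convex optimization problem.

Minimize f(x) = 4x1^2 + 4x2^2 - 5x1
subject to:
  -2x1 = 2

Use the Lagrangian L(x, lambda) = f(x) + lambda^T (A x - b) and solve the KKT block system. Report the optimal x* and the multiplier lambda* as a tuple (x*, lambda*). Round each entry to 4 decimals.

Form the Lagrangian:
  L(x, lambda) = (1/2) x^T Q x + c^T x + lambda^T (A x - b)
Stationarity (grad_x L = 0): Q x + c + A^T lambda = 0.
Primal feasibility: A x = b.

This gives the KKT block system:
  [ Q   A^T ] [ x     ]   [-c ]
  [ A    0  ] [ lambda ] = [ b ]

Solving the linear system:
  x*      = (-1, 0)
  lambda* = (-6.5)
  f(x*)   = 9

x* = (-1, 0), lambda* = (-6.5)


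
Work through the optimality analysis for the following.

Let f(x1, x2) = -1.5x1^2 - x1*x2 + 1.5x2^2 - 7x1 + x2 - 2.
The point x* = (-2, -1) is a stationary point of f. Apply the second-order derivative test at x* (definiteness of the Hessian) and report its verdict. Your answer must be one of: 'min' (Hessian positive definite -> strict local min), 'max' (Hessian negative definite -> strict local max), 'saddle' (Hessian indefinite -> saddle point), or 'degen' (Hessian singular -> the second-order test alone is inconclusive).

Compute the Hessian H = grad^2 f:
  H = [[-3, -1], [-1, 3]]
Verify stationarity: grad f(x*) = H x* + g = (0, 0).
Eigenvalues of H: -3.1623, 3.1623.
Eigenvalues have mixed signs, so H is indefinite -> x* is a saddle point.

saddle


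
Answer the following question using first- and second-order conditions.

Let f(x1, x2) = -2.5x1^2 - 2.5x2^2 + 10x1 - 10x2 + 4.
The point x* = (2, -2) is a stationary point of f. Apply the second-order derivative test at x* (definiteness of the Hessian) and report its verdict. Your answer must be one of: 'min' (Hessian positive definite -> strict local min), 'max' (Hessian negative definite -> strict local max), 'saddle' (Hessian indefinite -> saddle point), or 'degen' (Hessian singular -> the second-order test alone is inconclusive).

Compute the Hessian H = grad^2 f:
  H = [[-5, 0], [0, -5]]
Verify stationarity: grad f(x*) = H x* + g = (0, 0).
Eigenvalues of H: -5, -5.
Both eigenvalues < 0, so H is negative definite -> x* is a strict local max.

max


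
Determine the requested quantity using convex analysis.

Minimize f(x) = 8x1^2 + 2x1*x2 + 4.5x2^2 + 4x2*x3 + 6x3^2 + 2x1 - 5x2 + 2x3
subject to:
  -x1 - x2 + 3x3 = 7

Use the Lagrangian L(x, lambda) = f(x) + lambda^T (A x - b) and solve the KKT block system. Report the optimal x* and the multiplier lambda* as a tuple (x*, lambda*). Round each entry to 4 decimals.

Form the Lagrangian:
  L(x, lambda) = (1/2) x^T Q x + c^T x + lambda^T (A x - b)
Stationarity (grad_x L = 0): Q x + c + A^T lambda = 0.
Primal feasibility: A x = b.

This gives the KKT block system:
  [ Q   A^T ] [ x     ]   [-c ]
  [ A    0  ] [ lambda ] = [ b ]

Solving the linear system:
  x*      = (-0.4378, -0.9454, 1.8723)
  lambda* = (-6.8952)
  f(x*)   = 27.9312

x* = (-0.4378, -0.9454, 1.8723), lambda* = (-6.8952)


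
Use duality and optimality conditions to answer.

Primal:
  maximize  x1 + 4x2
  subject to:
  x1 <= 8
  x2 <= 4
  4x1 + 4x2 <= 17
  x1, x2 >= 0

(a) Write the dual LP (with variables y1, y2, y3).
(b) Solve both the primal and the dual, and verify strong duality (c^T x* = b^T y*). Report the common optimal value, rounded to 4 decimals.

The standard primal-dual pair for 'max c^T x s.t. A x <= b, x >= 0' is:
  Dual:  min b^T y  s.t.  A^T y >= c,  y >= 0.

So the dual LP is:
  minimize  8y1 + 4y2 + 17y3
  subject to:
    y1 + 4y3 >= 1
    y2 + 4y3 >= 4
    y1, y2, y3 >= 0

Solving the primal: x* = (0.25, 4).
  primal value c^T x* = 16.25.
Solving the dual: y* = (0, 3, 0.25).
  dual value b^T y* = 16.25.
Strong duality: c^T x* = b^T y*. Confirmed.

16.25


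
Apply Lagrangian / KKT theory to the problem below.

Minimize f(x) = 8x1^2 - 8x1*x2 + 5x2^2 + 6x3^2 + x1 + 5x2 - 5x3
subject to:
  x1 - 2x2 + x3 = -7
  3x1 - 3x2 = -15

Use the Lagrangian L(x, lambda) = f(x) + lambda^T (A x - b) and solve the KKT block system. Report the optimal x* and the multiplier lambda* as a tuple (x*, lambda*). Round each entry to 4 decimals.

Form the Lagrangian:
  L(x, lambda) = (1/2) x^T Q x + c^T x + lambda^T (A x - b)
Stationarity (grad_x L = 0): Q x + c + A^T lambda = 0.
Primal feasibility: A x = b.

This gives the KKT block system:
  [ Q   A^T ] [ x     ]   [-c ]
  [ A    0  ] [ lambda ] = [ b ]

Solving the linear system:
  x*      = (-2.1364, 2.8636, 0.8636)
  lambda* = (-5.3636, 20.4848)
  f(x*)   = 138.7955

x* = (-2.1364, 2.8636, 0.8636), lambda* = (-5.3636, 20.4848)


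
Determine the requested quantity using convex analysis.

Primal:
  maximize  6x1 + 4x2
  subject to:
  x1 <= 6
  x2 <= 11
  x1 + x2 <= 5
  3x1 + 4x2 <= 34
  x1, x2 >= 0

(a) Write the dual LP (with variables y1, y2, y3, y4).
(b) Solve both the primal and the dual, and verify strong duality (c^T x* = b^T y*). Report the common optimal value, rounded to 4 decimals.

The standard primal-dual pair for 'max c^T x s.t. A x <= b, x >= 0' is:
  Dual:  min b^T y  s.t.  A^T y >= c,  y >= 0.

So the dual LP is:
  minimize  6y1 + 11y2 + 5y3 + 34y4
  subject to:
    y1 + y3 + 3y4 >= 6
    y2 + y3 + 4y4 >= 4
    y1, y2, y3, y4 >= 0

Solving the primal: x* = (5, 0).
  primal value c^T x* = 30.
Solving the dual: y* = (0, 0, 6, 0).
  dual value b^T y* = 30.
Strong duality: c^T x* = b^T y*. Confirmed.

30


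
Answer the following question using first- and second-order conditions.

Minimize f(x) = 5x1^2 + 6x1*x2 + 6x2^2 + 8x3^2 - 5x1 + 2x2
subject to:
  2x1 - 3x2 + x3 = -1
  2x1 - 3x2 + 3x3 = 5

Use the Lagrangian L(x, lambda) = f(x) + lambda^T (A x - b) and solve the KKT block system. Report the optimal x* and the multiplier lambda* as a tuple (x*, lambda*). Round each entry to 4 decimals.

Form the Lagrangian:
  L(x, lambda) = (1/2) x^T Q x + c^T x + lambda^T (A x - b)
Stationarity (grad_x L = 0): Q x + c + A^T lambda = 0.
Primal feasibility: A x = b.

This gives the KKT block system:
  [ Q   A^T ] [ x     ]   [-c ]
  [ A    0  ] [ lambda ] = [ b ]

Solving the linear system:
  x*      = (-0.6429, 0.9048, 3)
  lambda* = (28.5, -25.5)
  f(x*)   = 80.5119

x* = (-0.6429, 0.9048, 3), lambda* = (28.5, -25.5)


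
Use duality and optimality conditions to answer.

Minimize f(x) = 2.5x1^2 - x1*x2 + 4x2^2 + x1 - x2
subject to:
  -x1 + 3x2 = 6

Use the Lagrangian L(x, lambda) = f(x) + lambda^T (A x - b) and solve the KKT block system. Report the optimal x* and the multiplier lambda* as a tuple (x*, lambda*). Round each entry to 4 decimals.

Form the Lagrangian:
  L(x, lambda) = (1/2) x^T Q x + c^T x + lambda^T (A x - b)
Stationarity (grad_x L = 0): Q x + c + A^T lambda = 0.
Primal feasibility: A x = b.

This gives the KKT block system:
  [ Q   A^T ] [ x     ]   [-c ]
  [ A    0  ] [ lambda ] = [ b ]

Solving the linear system:
  x*      = (-0.766, 1.7447)
  lambda* = (-4.5745)
  f(x*)   = 12.4681

x* = (-0.766, 1.7447), lambda* = (-4.5745)


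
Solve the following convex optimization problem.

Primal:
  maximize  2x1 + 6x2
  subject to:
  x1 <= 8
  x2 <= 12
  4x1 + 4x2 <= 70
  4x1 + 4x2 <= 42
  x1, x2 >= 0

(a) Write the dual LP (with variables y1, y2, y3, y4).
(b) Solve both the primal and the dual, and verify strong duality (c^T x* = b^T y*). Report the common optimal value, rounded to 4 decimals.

The standard primal-dual pair for 'max c^T x s.t. A x <= b, x >= 0' is:
  Dual:  min b^T y  s.t.  A^T y >= c,  y >= 0.

So the dual LP is:
  minimize  8y1 + 12y2 + 70y3 + 42y4
  subject to:
    y1 + 4y3 + 4y4 >= 2
    y2 + 4y3 + 4y4 >= 6
    y1, y2, y3, y4 >= 0

Solving the primal: x* = (0, 10.5).
  primal value c^T x* = 63.
Solving the dual: y* = (0, 0, 0, 1.5).
  dual value b^T y* = 63.
Strong duality: c^T x* = b^T y*. Confirmed.

63


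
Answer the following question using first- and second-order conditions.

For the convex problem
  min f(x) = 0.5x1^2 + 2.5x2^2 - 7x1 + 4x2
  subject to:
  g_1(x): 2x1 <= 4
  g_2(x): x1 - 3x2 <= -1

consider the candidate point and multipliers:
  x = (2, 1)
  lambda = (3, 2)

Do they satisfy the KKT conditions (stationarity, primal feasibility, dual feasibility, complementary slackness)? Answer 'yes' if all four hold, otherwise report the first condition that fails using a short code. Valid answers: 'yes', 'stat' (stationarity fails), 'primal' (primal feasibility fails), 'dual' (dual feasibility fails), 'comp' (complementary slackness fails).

Gradient of f: grad f(x) = Q x + c = (-5, 9)
Constraint values g_i(x) = a_i^T x - b_i:
  g_1((2, 1)) = 0
  g_2((2, 1)) = 0
Stationarity residual: grad f(x) + sum_i lambda_i a_i = (3, 3)
  -> stationarity FAILS
Primal feasibility (all g_i <= 0): OK
Dual feasibility (all lambda_i >= 0): OK
Complementary slackness (lambda_i * g_i(x) = 0 for all i): OK

Verdict: the first failing condition is stationarity -> stat.

stat


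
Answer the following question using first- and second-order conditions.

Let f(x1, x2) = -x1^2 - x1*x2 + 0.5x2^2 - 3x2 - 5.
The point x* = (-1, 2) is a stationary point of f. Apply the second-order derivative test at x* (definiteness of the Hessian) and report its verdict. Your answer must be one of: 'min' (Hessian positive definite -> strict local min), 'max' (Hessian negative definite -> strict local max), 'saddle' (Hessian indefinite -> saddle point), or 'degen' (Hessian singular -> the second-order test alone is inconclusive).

Compute the Hessian H = grad^2 f:
  H = [[-2, -1], [-1, 1]]
Verify stationarity: grad f(x*) = H x* + g = (0, 0).
Eigenvalues of H: -2.3028, 1.3028.
Eigenvalues have mixed signs, so H is indefinite -> x* is a saddle point.

saddle


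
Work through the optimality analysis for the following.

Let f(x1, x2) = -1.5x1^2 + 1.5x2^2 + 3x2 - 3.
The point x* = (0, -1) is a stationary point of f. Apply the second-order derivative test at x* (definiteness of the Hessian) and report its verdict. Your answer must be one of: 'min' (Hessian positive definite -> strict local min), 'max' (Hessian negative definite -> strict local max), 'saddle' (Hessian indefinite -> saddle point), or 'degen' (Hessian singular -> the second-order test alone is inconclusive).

Compute the Hessian H = grad^2 f:
  H = [[-3, 0], [0, 3]]
Verify stationarity: grad f(x*) = H x* + g = (0, 0).
Eigenvalues of H: -3, 3.
Eigenvalues have mixed signs, so H is indefinite -> x* is a saddle point.

saddle


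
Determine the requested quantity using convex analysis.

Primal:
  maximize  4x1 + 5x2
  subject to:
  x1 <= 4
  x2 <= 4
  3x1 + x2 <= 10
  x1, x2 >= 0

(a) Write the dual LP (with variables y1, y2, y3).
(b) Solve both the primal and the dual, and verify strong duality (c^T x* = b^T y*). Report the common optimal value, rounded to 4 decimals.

The standard primal-dual pair for 'max c^T x s.t. A x <= b, x >= 0' is:
  Dual:  min b^T y  s.t.  A^T y >= c,  y >= 0.

So the dual LP is:
  minimize  4y1 + 4y2 + 10y3
  subject to:
    y1 + 3y3 >= 4
    y2 + y3 >= 5
    y1, y2, y3 >= 0

Solving the primal: x* = (2, 4).
  primal value c^T x* = 28.
Solving the dual: y* = (0, 3.6667, 1.3333).
  dual value b^T y* = 28.
Strong duality: c^T x* = b^T y*. Confirmed.

28


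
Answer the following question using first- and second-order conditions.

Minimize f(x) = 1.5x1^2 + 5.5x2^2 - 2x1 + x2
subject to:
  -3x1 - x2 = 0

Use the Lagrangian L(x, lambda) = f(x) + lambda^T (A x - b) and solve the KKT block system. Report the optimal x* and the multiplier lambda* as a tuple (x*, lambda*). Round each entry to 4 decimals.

Form the Lagrangian:
  L(x, lambda) = (1/2) x^T Q x + c^T x + lambda^T (A x - b)
Stationarity (grad_x L = 0): Q x + c + A^T lambda = 0.
Primal feasibility: A x = b.

This gives the KKT block system:
  [ Q   A^T ] [ x     ]   [-c ]
  [ A    0  ] [ lambda ] = [ b ]

Solving the linear system:
  x*      = (0.049, -0.1471)
  lambda* = (-0.6176)
  f(x*)   = -0.1225

x* = (0.049, -0.1471), lambda* = (-0.6176)


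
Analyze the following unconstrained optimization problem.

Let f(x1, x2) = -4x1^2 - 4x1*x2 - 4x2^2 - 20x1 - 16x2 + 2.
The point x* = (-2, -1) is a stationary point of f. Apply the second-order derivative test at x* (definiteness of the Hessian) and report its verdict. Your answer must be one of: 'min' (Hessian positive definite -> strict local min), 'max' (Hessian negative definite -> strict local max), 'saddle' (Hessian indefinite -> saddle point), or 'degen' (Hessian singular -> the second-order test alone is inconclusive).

Compute the Hessian H = grad^2 f:
  H = [[-8, -4], [-4, -8]]
Verify stationarity: grad f(x*) = H x* + g = (0, 0).
Eigenvalues of H: -12, -4.
Both eigenvalues < 0, so H is negative definite -> x* is a strict local max.

max


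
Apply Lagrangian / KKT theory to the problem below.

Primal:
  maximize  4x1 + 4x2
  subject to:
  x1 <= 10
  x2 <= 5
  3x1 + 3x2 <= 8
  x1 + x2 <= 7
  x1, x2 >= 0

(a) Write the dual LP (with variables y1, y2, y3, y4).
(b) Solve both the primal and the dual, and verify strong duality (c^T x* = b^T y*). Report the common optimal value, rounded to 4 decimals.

The standard primal-dual pair for 'max c^T x s.t. A x <= b, x >= 0' is:
  Dual:  min b^T y  s.t.  A^T y >= c,  y >= 0.

So the dual LP is:
  minimize  10y1 + 5y2 + 8y3 + 7y4
  subject to:
    y1 + 3y3 + y4 >= 4
    y2 + 3y3 + y4 >= 4
    y1, y2, y3, y4 >= 0

Solving the primal: x* = (2.6667, 0).
  primal value c^T x* = 10.6667.
Solving the dual: y* = (0, 0, 1.3333, 0).
  dual value b^T y* = 10.6667.
Strong duality: c^T x* = b^T y*. Confirmed.

10.6667


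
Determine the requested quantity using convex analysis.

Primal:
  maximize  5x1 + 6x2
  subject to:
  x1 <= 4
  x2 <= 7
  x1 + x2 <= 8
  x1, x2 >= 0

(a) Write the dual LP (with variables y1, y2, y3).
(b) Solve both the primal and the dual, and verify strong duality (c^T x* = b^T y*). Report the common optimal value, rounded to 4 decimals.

The standard primal-dual pair for 'max c^T x s.t. A x <= b, x >= 0' is:
  Dual:  min b^T y  s.t.  A^T y >= c,  y >= 0.

So the dual LP is:
  minimize  4y1 + 7y2 + 8y3
  subject to:
    y1 + y3 >= 5
    y2 + y3 >= 6
    y1, y2, y3 >= 0

Solving the primal: x* = (1, 7).
  primal value c^T x* = 47.
Solving the dual: y* = (0, 1, 5).
  dual value b^T y* = 47.
Strong duality: c^T x* = b^T y*. Confirmed.

47


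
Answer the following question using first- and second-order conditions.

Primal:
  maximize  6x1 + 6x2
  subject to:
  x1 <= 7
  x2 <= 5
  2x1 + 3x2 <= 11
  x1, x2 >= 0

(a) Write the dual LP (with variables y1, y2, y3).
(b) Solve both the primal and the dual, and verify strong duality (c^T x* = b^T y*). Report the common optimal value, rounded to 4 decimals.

The standard primal-dual pair for 'max c^T x s.t. A x <= b, x >= 0' is:
  Dual:  min b^T y  s.t.  A^T y >= c,  y >= 0.

So the dual LP is:
  minimize  7y1 + 5y2 + 11y3
  subject to:
    y1 + 2y3 >= 6
    y2 + 3y3 >= 6
    y1, y2, y3 >= 0

Solving the primal: x* = (5.5, 0).
  primal value c^T x* = 33.
Solving the dual: y* = (0, 0, 3).
  dual value b^T y* = 33.
Strong duality: c^T x* = b^T y*. Confirmed.

33


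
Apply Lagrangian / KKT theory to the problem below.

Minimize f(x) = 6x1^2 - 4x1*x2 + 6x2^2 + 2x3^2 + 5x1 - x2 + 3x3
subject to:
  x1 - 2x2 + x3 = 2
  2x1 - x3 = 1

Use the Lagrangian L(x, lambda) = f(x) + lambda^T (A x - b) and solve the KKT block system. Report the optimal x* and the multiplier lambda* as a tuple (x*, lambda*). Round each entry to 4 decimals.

Form the Lagrangian:
  L(x, lambda) = (1/2) x^T Q x + c^T x + lambda^T (A x - b)
Stationarity (grad_x L = 0): Q x + c + A^T lambda = 0.
Primal feasibility: A x = b.

This gives the KKT block system:
  [ Q   A^T ] [ x     ]   [-c ]
  [ A    0  ] [ lambda ] = [ b ]

Solving the linear system:
  x*      = (0.4535, -0.8198, -0.093)
  lambda* = (-6.3256, -3.6977)
  f(x*)   = 9.5785

x* = (0.4535, -0.8198, -0.093), lambda* = (-6.3256, -3.6977)


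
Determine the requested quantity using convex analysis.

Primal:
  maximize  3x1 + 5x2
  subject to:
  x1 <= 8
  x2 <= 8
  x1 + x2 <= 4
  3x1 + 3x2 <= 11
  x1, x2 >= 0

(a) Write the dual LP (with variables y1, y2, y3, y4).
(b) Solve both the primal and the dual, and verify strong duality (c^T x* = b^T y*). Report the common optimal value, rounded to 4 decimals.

The standard primal-dual pair for 'max c^T x s.t. A x <= b, x >= 0' is:
  Dual:  min b^T y  s.t.  A^T y >= c,  y >= 0.

So the dual LP is:
  minimize  8y1 + 8y2 + 4y3 + 11y4
  subject to:
    y1 + y3 + 3y4 >= 3
    y2 + y3 + 3y4 >= 5
    y1, y2, y3, y4 >= 0

Solving the primal: x* = (0, 3.6667).
  primal value c^T x* = 18.3333.
Solving the dual: y* = (0, 0, 0, 1.6667).
  dual value b^T y* = 18.3333.
Strong duality: c^T x* = b^T y*. Confirmed.

18.3333


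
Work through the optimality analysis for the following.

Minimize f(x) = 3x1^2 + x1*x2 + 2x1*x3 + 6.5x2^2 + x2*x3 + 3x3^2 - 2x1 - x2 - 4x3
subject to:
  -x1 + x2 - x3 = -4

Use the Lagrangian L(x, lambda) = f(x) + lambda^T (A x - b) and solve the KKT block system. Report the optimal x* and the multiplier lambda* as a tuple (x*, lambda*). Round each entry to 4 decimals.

Form the Lagrangian:
  L(x, lambda) = (1/2) x^T Q x + c^T x + lambda^T (A x - b)
Stationarity (grad_x L = 0): Q x + c + A^T lambda = 0.
Primal feasibility: A x = b.

This gives the KKT block system:
  [ Q   A^T ] [ x     ]   [-c ]
  [ A    0  ] [ lambda ] = [ b ]

Solving the linear system:
  x*      = (1.3289, -0.8421, 1.8289)
  lambda* = (8.7895)
  f(x*)   = 13.0132

x* = (1.3289, -0.8421, 1.8289), lambda* = (8.7895)


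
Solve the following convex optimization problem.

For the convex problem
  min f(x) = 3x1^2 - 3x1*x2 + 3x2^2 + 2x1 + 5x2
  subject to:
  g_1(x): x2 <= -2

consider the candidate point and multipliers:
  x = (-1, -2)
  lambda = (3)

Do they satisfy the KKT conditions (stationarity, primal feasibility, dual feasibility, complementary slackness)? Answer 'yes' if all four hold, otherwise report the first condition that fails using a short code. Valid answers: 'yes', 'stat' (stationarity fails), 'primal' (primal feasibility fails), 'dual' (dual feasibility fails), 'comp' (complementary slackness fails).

Gradient of f: grad f(x) = Q x + c = (2, -4)
Constraint values g_i(x) = a_i^T x - b_i:
  g_1((-1, -2)) = 0
Stationarity residual: grad f(x) + sum_i lambda_i a_i = (2, -1)
  -> stationarity FAILS
Primal feasibility (all g_i <= 0): OK
Dual feasibility (all lambda_i >= 0): OK
Complementary slackness (lambda_i * g_i(x) = 0 for all i): OK

Verdict: the first failing condition is stationarity -> stat.

stat


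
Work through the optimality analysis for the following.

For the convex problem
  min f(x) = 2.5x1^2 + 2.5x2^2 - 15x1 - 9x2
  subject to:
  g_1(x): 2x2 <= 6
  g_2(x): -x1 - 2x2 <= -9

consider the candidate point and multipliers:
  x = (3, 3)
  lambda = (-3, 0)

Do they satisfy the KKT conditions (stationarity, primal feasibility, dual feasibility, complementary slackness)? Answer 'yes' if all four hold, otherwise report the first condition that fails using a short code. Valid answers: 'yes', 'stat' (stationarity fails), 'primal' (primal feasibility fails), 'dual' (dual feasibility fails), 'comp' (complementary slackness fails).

Gradient of f: grad f(x) = Q x + c = (0, 6)
Constraint values g_i(x) = a_i^T x - b_i:
  g_1((3, 3)) = 0
  g_2((3, 3)) = 0
Stationarity residual: grad f(x) + sum_i lambda_i a_i = (0, 0)
  -> stationarity OK
Primal feasibility (all g_i <= 0): OK
Dual feasibility (all lambda_i >= 0): FAILS
Complementary slackness (lambda_i * g_i(x) = 0 for all i): OK

Verdict: the first failing condition is dual_feasibility -> dual.

dual


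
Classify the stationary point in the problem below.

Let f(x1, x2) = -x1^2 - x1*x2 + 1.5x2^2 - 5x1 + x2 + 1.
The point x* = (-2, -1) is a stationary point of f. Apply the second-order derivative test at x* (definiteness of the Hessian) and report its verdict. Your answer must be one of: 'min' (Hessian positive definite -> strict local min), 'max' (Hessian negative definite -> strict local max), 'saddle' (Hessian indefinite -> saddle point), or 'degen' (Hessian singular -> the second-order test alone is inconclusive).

Compute the Hessian H = grad^2 f:
  H = [[-2, -1], [-1, 3]]
Verify stationarity: grad f(x*) = H x* + g = (0, 0).
Eigenvalues of H: -2.1926, 3.1926.
Eigenvalues have mixed signs, so H is indefinite -> x* is a saddle point.

saddle


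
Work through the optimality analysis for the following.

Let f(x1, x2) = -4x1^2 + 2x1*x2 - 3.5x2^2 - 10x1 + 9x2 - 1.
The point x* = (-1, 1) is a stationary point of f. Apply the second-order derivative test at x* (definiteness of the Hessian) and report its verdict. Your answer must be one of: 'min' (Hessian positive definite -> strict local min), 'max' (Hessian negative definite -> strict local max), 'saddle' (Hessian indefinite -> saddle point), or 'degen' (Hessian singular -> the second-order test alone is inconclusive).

Compute the Hessian H = grad^2 f:
  H = [[-8, 2], [2, -7]]
Verify stationarity: grad f(x*) = H x* + g = (0, 0).
Eigenvalues of H: -9.5616, -5.4384.
Both eigenvalues < 0, so H is negative definite -> x* is a strict local max.

max


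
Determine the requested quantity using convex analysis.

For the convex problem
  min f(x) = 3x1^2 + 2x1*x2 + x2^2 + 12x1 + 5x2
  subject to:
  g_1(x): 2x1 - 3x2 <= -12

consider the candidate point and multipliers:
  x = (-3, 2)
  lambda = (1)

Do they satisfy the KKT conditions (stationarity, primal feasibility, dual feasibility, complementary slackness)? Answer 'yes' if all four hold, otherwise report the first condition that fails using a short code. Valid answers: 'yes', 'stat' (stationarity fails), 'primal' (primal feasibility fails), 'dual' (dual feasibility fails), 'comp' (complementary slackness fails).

Gradient of f: grad f(x) = Q x + c = (-2, 3)
Constraint values g_i(x) = a_i^T x - b_i:
  g_1((-3, 2)) = 0
Stationarity residual: grad f(x) + sum_i lambda_i a_i = (0, 0)
  -> stationarity OK
Primal feasibility (all g_i <= 0): OK
Dual feasibility (all lambda_i >= 0): OK
Complementary slackness (lambda_i * g_i(x) = 0 for all i): OK

Verdict: yes, KKT holds.

yes


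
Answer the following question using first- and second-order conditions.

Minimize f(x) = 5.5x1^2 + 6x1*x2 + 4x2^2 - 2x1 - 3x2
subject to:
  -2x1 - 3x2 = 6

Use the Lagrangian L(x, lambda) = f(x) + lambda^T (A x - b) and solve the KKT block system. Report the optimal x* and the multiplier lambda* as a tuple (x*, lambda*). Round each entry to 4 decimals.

Form the Lagrangian:
  L(x, lambda) = (1/2) x^T Q x + c^T x + lambda^T (A x - b)
Stationarity (grad_x L = 0): Q x + c + A^T lambda = 0.
Primal feasibility: A x = b.

This gives the KKT block system:
  [ Q   A^T ] [ x     ]   [-c ]
  [ A    0  ] [ lambda ] = [ b ]

Solving the linear system:
  x*      = (0.2034, -2.1356)
  lambda* = (-6.2881)
  f(x*)   = 21.8644

x* = (0.2034, -2.1356), lambda* = (-6.2881)


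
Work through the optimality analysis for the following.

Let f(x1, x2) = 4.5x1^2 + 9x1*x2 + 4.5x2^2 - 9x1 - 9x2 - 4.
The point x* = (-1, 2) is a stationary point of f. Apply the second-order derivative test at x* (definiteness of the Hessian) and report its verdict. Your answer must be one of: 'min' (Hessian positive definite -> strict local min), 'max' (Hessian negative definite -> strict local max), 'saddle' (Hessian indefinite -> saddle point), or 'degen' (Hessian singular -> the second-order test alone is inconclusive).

Compute the Hessian H = grad^2 f:
  H = [[9, 9], [9, 9]]
Verify stationarity: grad f(x*) = H x* + g = (0, 0).
Eigenvalues of H: 0, 18.
H has a zero eigenvalue (singular; positive semidefinite but not definite), so H is neither positive definite, negative definite, nor indefinite. The second-order test alone is inconclusive -> degen.
(Indeed, f is constant along the null direction of H through x*, so x* is not a strict local extremum.)

degen


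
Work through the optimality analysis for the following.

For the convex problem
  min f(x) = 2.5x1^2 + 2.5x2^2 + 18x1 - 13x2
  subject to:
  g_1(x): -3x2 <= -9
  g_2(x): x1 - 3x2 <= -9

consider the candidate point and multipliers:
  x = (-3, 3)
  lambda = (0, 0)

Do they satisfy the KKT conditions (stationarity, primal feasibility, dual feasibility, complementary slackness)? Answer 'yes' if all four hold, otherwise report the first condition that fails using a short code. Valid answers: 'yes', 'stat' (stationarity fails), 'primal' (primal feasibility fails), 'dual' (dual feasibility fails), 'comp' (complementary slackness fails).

Gradient of f: grad f(x) = Q x + c = (3, 2)
Constraint values g_i(x) = a_i^T x - b_i:
  g_1((-3, 3)) = 0
  g_2((-3, 3)) = -3
Stationarity residual: grad f(x) + sum_i lambda_i a_i = (3, 2)
  -> stationarity FAILS
Primal feasibility (all g_i <= 0): OK
Dual feasibility (all lambda_i >= 0): OK
Complementary slackness (lambda_i * g_i(x) = 0 for all i): OK

Verdict: the first failing condition is stationarity -> stat.

stat


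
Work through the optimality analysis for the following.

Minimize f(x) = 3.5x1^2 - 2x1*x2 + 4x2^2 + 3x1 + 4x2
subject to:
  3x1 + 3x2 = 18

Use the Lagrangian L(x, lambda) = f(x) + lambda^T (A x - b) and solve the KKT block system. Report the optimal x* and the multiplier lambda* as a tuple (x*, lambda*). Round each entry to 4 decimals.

Form the Lagrangian:
  L(x, lambda) = (1/2) x^T Q x + c^T x + lambda^T (A x - b)
Stationarity (grad_x L = 0): Q x + c + A^T lambda = 0.
Primal feasibility: A x = b.

This gives the KKT block system:
  [ Q   A^T ] [ x     ]   [-c ]
  [ A    0  ] [ lambda ] = [ b ]

Solving the linear system:
  x*      = (3.2105, 2.7895)
  lambda* = (-6.6316)
  f(x*)   = 70.0789

x* = (3.2105, 2.7895), lambda* = (-6.6316)


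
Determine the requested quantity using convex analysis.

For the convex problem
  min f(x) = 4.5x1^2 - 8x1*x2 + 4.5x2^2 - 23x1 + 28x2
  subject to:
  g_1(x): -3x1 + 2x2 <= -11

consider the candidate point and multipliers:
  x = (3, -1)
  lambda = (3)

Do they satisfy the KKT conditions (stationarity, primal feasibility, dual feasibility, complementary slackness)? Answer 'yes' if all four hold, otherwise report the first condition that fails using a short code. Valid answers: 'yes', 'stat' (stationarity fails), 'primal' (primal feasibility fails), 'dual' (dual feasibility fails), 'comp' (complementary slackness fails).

Gradient of f: grad f(x) = Q x + c = (12, -5)
Constraint values g_i(x) = a_i^T x - b_i:
  g_1((3, -1)) = 0
Stationarity residual: grad f(x) + sum_i lambda_i a_i = (3, 1)
  -> stationarity FAILS
Primal feasibility (all g_i <= 0): OK
Dual feasibility (all lambda_i >= 0): OK
Complementary slackness (lambda_i * g_i(x) = 0 for all i): OK

Verdict: the first failing condition is stationarity -> stat.

stat


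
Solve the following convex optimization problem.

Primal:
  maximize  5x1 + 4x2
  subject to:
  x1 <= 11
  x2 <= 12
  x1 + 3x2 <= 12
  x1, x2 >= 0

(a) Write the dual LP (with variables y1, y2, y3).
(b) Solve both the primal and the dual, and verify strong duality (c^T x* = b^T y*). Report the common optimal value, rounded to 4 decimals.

The standard primal-dual pair for 'max c^T x s.t. A x <= b, x >= 0' is:
  Dual:  min b^T y  s.t.  A^T y >= c,  y >= 0.

So the dual LP is:
  minimize  11y1 + 12y2 + 12y3
  subject to:
    y1 + y3 >= 5
    y2 + 3y3 >= 4
    y1, y2, y3 >= 0

Solving the primal: x* = (11, 0.3333).
  primal value c^T x* = 56.3333.
Solving the dual: y* = (3.6667, 0, 1.3333).
  dual value b^T y* = 56.3333.
Strong duality: c^T x* = b^T y*. Confirmed.

56.3333


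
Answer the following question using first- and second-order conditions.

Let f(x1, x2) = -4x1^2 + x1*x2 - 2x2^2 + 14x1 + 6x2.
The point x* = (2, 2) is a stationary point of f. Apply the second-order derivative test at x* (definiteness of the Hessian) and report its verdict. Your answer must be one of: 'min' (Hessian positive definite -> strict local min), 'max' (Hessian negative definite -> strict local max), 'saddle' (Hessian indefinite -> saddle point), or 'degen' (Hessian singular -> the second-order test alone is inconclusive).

Compute the Hessian H = grad^2 f:
  H = [[-8, 1], [1, -4]]
Verify stationarity: grad f(x*) = H x* + g = (0, 0).
Eigenvalues of H: -8.2361, -3.7639.
Both eigenvalues < 0, so H is negative definite -> x* is a strict local max.

max


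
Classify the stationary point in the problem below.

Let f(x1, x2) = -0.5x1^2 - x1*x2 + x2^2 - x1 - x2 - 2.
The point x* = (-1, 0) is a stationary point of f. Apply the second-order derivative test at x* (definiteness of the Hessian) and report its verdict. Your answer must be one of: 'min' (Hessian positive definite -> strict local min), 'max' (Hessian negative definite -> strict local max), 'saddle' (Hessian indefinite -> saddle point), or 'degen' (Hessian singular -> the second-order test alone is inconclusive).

Compute the Hessian H = grad^2 f:
  H = [[-1, -1], [-1, 2]]
Verify stationarity: grad f(x*) = H x* + g = (0, 0).
Eigenvalues of H: -1.3028, 2.3028.
Eigenvalues have mixed signs, so H is indefinite -> x* is a saddle point.

saddle


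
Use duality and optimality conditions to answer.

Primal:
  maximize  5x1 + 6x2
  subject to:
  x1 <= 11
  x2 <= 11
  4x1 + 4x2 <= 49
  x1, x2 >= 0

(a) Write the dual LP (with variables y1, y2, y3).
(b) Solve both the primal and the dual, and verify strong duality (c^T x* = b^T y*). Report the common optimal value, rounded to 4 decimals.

The standard primal-dual pair for 'max c^T x s.t. A x <= b, x >= 0' is:
  Dual:  min b^T y  s.t.  A^T y >= c,  y >= 0.

So the dual LP is:
  minimize  11y1 + 11y2 + 49y3
  subject to:
    y1 + 4y3 >= 5
    y2 + 4y3 >= 6
    y1, y2, y3 >= 0

Solving the primal: x* = (1.25, 11).
  primal value c^T x* = 72.25.
Solving the dual: y* = (0, 1, 1.25).
  dual value b^T y* = 72.25.
Strong duality: c^T x* = b^T y*. Confirmed.

72.25


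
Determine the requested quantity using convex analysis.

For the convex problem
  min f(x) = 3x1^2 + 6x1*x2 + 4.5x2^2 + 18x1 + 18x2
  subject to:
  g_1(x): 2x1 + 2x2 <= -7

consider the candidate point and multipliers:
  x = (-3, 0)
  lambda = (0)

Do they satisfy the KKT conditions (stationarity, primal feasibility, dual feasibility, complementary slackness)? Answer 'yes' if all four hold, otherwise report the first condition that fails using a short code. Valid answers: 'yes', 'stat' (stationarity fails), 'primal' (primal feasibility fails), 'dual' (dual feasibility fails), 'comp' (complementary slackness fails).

Gradient of f: grad f(x) = Q x + c = (0, 0)
Constraint values g_i(x) = a_i^T x - b_i:
  g_1((-3, 0)) = 1
Stationarity residual: grad f(x) + sum_i lambda_i a_i = (0, 0)
  -> stationarity OK
Primal feasibility (all g_i <= 0): FAILS
Dual feasibility (all lambda_i >= 0): OK
Complementary slackness (lambda_i * g_i(x) = 0 for all i): OK

Verdict: the first failing condition is primal_feasibility -> primal.

primal


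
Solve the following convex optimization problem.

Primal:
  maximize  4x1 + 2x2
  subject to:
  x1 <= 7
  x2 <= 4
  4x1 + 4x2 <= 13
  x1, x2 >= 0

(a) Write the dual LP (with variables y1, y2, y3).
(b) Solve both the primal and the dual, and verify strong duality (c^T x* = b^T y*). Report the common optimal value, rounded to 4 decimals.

The standard primal-dual pair for 'max c^T x s.t. A x <= b, x >= 0' is:
  Dual:  min b^T y  s.t.  A^T y >= c,  y >= 0.

So the dual LP is:
  minimize  7y1 + 4y2 + 13y3
  subject to:
    y1 + 4y3 >= 4
    y2 + 4y3 >= 2
    y1, y2, y3 >= 0

Solving the primal: x* = (3.25, 0).
  primal value c^T x* = 13.
Solving the dual: y* = (0, 0, 1).
  dual value b^T y* = 13.
Strong duality: c^T x* = b^T y*. Confirmed.

13


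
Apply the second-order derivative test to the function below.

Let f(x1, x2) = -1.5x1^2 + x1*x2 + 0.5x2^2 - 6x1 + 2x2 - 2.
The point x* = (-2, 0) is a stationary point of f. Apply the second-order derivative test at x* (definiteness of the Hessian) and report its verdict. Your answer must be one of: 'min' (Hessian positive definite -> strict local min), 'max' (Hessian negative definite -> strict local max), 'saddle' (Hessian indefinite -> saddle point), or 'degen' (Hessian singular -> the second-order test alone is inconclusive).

Compute the Hessian H = grad^2 f:
  H = [[-3, 1], [1, 1]]
Verify stationarity: grad f(x*) = H x* + g = (0, 0).
Eigenvalues of H: -3.2361, 1.2361.
Eigenvalues have mixed signs, so H is indefinite -> x* is a saddle point.

saddle


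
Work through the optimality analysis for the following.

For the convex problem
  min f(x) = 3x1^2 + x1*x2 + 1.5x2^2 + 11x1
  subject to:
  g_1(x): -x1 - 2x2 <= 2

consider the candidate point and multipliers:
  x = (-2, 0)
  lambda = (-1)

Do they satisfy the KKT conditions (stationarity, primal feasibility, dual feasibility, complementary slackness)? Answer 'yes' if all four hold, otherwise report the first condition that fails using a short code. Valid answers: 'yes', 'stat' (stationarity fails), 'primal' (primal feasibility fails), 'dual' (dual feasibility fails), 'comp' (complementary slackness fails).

Gradient of f: grad f(x) = Q x + c = (-1, -2)
Constraint values g_i(x) = a_i^T x - b_i:
  g_1((-2, 0)) = 0
Stationarity residual: grad f(x) + sum_i lambda_i a_i = (0, 0)
  -> stationarity OK
Primal feasibility (all g_i <= 0): OK
Dual feasibility (all lambda_i >= 0): FAILS
Complementary slackness (lambda_i * g_i(x) = 0 for all i): OK

Verdict: the first failing condition is dual_feasibility -> dual.

dual


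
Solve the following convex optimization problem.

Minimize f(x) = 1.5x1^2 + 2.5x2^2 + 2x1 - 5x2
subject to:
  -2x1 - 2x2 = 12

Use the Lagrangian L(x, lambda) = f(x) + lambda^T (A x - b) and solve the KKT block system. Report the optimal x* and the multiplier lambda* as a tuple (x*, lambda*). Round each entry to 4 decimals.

Form the Lagrangian:
  L(x, lambda) = (1/2) x^T Q x + c^T x + lambda^T (A x - b)
Stationarity (grad_x L = 0): Q x + c + A^T lambda = 0.
Primal feasibility: A x = b.

This gives the KKT block system:
  [ Q   A^T ] [ x     ]   [-c ]
  [ A    0  ] [ lambda ] = [ b ]

Solving the linear system:
  x*      = (-4.625, -1.375)
  lambda* = (-5.9375)
  f(x*)   = 34.4375

x* = (-4.625, -1.375), lambda* = (-5.9375)


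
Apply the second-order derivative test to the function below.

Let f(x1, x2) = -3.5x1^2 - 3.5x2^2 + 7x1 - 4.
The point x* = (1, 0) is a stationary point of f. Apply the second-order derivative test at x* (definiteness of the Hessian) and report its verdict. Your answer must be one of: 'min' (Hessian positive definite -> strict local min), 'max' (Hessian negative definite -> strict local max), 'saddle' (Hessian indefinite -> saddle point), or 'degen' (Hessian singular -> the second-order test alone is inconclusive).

Compute the Hessian H = grad^2 f:
  H = [[-7, 0], [0, -7]]
Verify stationarity: grad f(x*) = H x* + g = (0, 0).
Eigenvalues of H: -7, -7.
Both eigenvalues < 0, so H is negative definite -> x* is a strict local max.

max


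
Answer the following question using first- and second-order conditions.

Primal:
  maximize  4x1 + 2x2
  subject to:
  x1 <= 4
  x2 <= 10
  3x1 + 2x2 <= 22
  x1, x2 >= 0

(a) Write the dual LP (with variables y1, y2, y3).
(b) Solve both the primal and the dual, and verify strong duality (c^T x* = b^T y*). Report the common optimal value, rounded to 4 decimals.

The standard primal-dual pair for 'max c^T x s.t. A x <= b, x >= 0' is:
  Dual:  min b^T y  s.t.  A^T y >= c,  y >= 0.

So the dual LP is:
  minimize  4y1 + 10y2 + 22y3
  subject to:
    y1 + 3y3 >= 4
    y2 + 2y3 >= 2
    y1, y2, y3 >= 0

Solving the primal: x* = (4, 5).
  primal value c^T x* = 26.
Solving the dual: y* = (1, 0, 1).
  dual value b^T y* = 26.
Strong duality: c^T x* = b^T y*. Confirmed.

26


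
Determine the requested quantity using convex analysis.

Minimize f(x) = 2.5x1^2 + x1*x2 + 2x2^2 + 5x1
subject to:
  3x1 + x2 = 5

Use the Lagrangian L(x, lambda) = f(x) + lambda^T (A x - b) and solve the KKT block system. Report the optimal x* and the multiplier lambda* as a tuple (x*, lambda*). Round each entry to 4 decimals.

Form the Lagrangian:
  L(x, lambda) = (1/2) x^T Q x + c^T x + lambda^T (A x - b)
Stationarity (grad_x L = 0): Q x + c + A^T lambda = 0.
Primal feasibility: A x = b.

This gives the KKT block system:
  [ Q   A^T ] [ x     ]   [-c ]
  [ A    0  ] [ lambda ] = [ b ]

Solving the linear system:
  x*      = (1.4286, 0.7143)
  lambda* = (-4.2857)
  f(x*)   = 14.2857

x* = (1.4286, 0.7143), lambda* = (-4.2857)


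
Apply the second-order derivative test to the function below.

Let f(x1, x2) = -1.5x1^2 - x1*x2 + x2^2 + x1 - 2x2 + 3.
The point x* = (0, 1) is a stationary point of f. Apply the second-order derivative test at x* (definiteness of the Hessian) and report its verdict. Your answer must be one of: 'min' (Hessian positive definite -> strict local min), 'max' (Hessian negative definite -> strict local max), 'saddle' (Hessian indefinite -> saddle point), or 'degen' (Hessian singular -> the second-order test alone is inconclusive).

Compute the Hessian H = grad^2 f:
  H = [[-3, -1], [-1, 2]]
Verify stationarity: grad f(x*) = H x* + g = (0, 0).
Eigenvalues of H: -3.1926, 2.1926.
Eigenvalues have mixed signs, so H is indefinite -> x* is a saddle point.

saddle


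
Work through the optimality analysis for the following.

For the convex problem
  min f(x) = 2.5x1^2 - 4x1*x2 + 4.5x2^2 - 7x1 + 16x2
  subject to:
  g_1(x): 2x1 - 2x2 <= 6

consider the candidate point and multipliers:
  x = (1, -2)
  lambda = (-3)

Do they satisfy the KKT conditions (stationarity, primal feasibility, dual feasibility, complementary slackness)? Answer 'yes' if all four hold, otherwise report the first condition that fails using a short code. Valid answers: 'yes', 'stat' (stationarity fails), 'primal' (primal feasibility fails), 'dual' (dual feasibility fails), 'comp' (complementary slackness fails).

Gradient of f: grad f(x) = Q x + c = (6, -6)
Constraint values g_i(x) = a_i^T x - b_i:
  g_1((1, -2)) = 0
Stationarity residual: grad f(x) + sum_i lambda_i a_i = (0, 0)
  -> stationarity OK
Primal feasibility (all g_i <= 0): OK
Dual feasibility (all lambda_i >= 0): FAILS
Complementary slackness (lambda_i * g_i(x) = 0 for all i): OK

Verdict: the first failing condition is dual_feasibility -> dual.

dual
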